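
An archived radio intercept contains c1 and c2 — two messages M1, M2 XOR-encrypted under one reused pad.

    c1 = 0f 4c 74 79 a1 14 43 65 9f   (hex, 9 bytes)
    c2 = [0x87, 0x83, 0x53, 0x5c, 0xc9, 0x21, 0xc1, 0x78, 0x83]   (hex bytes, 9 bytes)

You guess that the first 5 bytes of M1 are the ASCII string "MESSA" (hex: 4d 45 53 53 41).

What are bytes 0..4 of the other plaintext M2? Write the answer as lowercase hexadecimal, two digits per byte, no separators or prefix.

c58a747629

First, c1 ⊕ c2 = (M1 ⊕ K) ⊕ (M2 ⊕ K) = M1 ⊕ M2, so the key drops out. Then M2 = (M1 ⊕ M2) ⊕ M1 over the first 5 bytes.
byte 0: (0f ⊕ 87) ⊕ 4d = 88 ⊕ 4d = c5
byte 1: (4c ⊕ 83) ⊕ 45 = cf ⊕ 45 = 8a
byte 2: (74 ⊕ 53) ⊕ 53 = 27 ⊕ 53 = 74
byte 3: (79 ⊕ 5c) ⊕ 53 = 25 ⊕ 53 = 76
byte 4: (a1 ⊕ c9) ⊕ 41 = 68 ⊕ 41 = 29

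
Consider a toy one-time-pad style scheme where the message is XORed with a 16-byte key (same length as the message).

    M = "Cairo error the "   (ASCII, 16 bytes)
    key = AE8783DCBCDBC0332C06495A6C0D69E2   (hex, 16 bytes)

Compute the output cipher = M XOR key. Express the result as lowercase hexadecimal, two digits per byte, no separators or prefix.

ede6eaaed3fba5415e693b7a18650cc2

43 ⊕ ae = ed
61 ⊕ 87 = e6
69 ⊕ 83 = ea
72 ⊕ dc = ae
6f ⊕ bc = d3
20 ⊕ db = fb
65 ⊕ c0 = a5
72 ⊕ 33 = 41
72 ⊕ 2c = 5e
6f ⊕ 06 = 69
72 ⊕ 49 = 3b
20 ⊕ 5a = 7a
74 ⊕ 6c = 18
68 ⊕ 0d = 65
65 ⊕ 69 = 0c
20 ⊕ e2 = c2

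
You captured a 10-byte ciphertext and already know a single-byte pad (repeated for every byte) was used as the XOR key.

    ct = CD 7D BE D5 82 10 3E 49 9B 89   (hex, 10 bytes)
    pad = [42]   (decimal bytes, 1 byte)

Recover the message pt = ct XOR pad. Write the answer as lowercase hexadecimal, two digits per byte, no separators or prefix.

The 1-byte key repeats, so the effective keystream is 2a 2a 2a 2a 2a 2a 2a 2a 2a 2a.
byte 0: cd ^ 2a = e7
byte 1: 7d ^ 2a = 57
byte 2: be ^ 2a = 94
byte 3: d5 ^ 2a = ff
byte 4: 82 ^ 2a = a8
byte 5: 10 ^ 2a = 3a
byte 6: 3e ^ 2a = 14
byte 7: 49 ^ 2a = 63
byte 8: 9b ^ 2a = b1
byte 9: 89 ^ 2a = a3

e75794ffa83a1463b1a3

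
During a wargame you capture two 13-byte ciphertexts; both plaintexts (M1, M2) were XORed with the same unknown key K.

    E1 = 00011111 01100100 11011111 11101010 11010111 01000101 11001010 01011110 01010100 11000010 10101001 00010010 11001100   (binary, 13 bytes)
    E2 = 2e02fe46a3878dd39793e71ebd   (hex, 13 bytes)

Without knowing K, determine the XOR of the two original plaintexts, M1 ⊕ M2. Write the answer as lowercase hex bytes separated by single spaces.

31 66 21 ac 74 c2 47 8d c3 51 4e 0c 71

E1 ⊕ E2 = (M1 ⊕ K) ⊕ (M2 ⊕ K) = M1 ⊕ M2 — the shared key cancels under XOR.
1f xor 2e = 31
64 xor 02 = 66
df xor fe = 21
ea xor 46 = ac
d7 xor a3 = 74
45 xor 87 = c2
ca xor 8d = 47
5e xor d3 = 8d
54 xor 97 = c3
c2 xor 93 = 51
a9 xor e7 = 4e
12 xor 1e = 0c
cc xor bd = 71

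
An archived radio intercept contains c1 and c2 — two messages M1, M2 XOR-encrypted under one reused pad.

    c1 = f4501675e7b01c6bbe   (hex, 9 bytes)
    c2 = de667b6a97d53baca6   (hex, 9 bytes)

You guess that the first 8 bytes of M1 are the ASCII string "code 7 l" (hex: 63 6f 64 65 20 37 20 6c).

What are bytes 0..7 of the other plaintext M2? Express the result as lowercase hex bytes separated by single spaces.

49 59 09 7a 50 52 07 ab

First, c1 ⊕ c2 = (M1 ⊕ K) ⊕ (M2 ⊕ K) = M1 ⊕ M2, so the key drops out. Then M2 = (M1 ⊕ M2) ⊕ M1 over the first 8 bytes.
byte 0: (f4 ⊕ de) ⊕ 63 = 2a ⊕ 63 = 49
byte 1: (50 ⊕ 66) ⊕ 6f = 36 ⊕ 6f = 59
byte 2: (16 ⊕ 7b) ⊕ 64 = 6d ⊕ 64 = 09
byte 3: (75 ⊕ 6a) ⊕ 65 = 1f ⊕ 65 = 7a
byte 4: (e7 ⊕ 97) ⊕ 20 = 70 ⊕ 20 = 50
byte 5: (b0 ⊕ d5) ⊕ 37 = 65 ⊕ 37 = 52
byte 6: (1c ⊕ 3b) ⊕ 20 = 27 ⊕ 20 = 07
byte 7: (6b ⊕ ac) ⊕ 6c = c7 ⊕ 6c = ab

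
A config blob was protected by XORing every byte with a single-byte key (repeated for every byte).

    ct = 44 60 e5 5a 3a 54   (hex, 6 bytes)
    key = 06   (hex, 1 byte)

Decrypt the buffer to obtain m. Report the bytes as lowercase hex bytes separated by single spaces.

42 66 e3 5c 3c 52

The 1-byte key repeats, so the effective keystream is 06 06 06 06 06 06.
byte 0: 44 ⊕ 06 = 42
byte 1: 60 ⊕ 06 = 66
byte 2: e5 ⊕ 06 = e3
byte 3: 5a ⊕ 06 = 5c
byte 4: 3a ⊕ 06 = 3c
byte 5: 54 ⊕ 06 = 52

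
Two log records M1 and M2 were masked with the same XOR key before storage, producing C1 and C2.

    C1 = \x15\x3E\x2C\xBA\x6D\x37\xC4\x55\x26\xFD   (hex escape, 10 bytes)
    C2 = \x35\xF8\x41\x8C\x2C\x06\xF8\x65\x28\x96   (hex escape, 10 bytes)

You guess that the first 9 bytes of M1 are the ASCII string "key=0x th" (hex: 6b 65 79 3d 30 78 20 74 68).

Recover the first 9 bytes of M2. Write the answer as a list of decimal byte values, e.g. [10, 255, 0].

[75, 163, 20, 11, 113, 73, 28, 68, 102]

First, C1 ⊕ C2 = (M1 ⊕ K) ⊕ (M2 ⊕ K) = M1 ⊕ M2, so the key drops out. Then M2 = (M1 ⊕ M2) ⊕ M1 over the first 9 bytes.
byte 0: (15 ^ 35) ^ 6b = 20 ^ 6b = 4b
byte 1: (3e ^ f8) ^ 65 = c6 ^ 65 = a3
byte 2: (2c ^ 41) ^ 79 = 6d ^ 79 = 14
byte 3: (ba ^ 8c) ^ 3d = 36 ^ 3d = 0b
byte 4: (6d ^ 2c) ^ 30 = 41 ^ 30 = 71
byte 5: (37 ^ 06) ^ 78 = 31 ^ 78 = 49
byte 6: (c4 ^ f8) ^ 20 = 3c ^ 20 = 1c
byte 7: (55 ^ 65) ^ 74 = 30 ^ 74 = 44
byte 8: (26 ^ 28) ^ 68 = 0e ^ 68 = 66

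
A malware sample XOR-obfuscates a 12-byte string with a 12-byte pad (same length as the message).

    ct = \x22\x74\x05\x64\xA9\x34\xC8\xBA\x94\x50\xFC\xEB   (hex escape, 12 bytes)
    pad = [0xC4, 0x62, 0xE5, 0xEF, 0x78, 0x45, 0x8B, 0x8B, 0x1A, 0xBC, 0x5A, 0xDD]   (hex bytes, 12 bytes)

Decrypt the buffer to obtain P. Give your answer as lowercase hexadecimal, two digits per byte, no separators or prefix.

XOR is its own inverse, so applying the key byte-wise gives the result directly.
22 XOR c4 = e6
74 XOR 62 = 16
05 XOR e5 = e0
64 XOR ef = 8b
a9 XOR 78 = d1
34 XOR 45 = 71
c8 XOR 8b = 43
ba XOR 8b = 31
94 XOR 1a = 8e
50 XOR bc = ec
fc XOR 5a = a6
eb XOR dd = 36

e616e08bd17143318eeca636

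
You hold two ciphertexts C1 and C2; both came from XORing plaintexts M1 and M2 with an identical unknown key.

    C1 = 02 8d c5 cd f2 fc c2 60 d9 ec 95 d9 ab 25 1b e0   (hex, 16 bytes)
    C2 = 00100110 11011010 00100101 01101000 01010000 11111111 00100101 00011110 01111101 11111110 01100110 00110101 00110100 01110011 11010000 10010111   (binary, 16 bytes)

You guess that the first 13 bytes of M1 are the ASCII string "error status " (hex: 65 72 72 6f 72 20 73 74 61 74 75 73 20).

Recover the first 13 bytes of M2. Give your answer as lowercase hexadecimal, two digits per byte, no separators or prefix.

First, C1 ⊕ C2 = (M1 ⊕ K) ⊕ (M2 ⊕ K) = M1 ⊕ M2, so the key drops out. Then M2 = (M1 ⊕ M2) ⊕ M1 over the first 13 bytes.
byte 0: (02 XOR 26) XOR 65 = 24 XOR 65 = 41
byte 1: (8d XOR da) XOR 72 = 57 XOR 72 = 25
byte 2: (c5 XOR 25) XOR 72 = e0 XOR 72 = 92
byte 3: (cd XOR 68) XOR 6f = a5 XOR 6f = ca
byte 4: (f2 XOR 50) XOR 72 = a2 XOR 72 = d0
byte 5: (fc XOR ff) XOR 20 = 03 XOR 20 = 23
byte 6: (c2 XOR 25) XOR 73 = e7 XOR 73 = 94
byte 7: (60 XOR 1e) XOR 74 = 7e XOR 74 = 0a
byte 8: (d9 XOR 7d) XOR 61 = a4 XOR 61 = c5
byte 9: (ec XOR fe) XOR 74 = 12 XOR 74 = 66
byte 10: (95 XOR 66) XOR 75 = f3 XOR 75 = 86
byte 11: (d9 XOR 35) XOR 73 = ec XOR 73 = 9f
byte 12: (ab XOR 34) XOR 20 = 9f XOR 20 = bf

412592cad023940ac566869fbf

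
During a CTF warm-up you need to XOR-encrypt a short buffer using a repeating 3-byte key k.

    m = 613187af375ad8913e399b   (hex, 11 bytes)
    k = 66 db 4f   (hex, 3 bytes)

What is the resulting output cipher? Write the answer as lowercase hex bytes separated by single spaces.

The 3-byte key repeats, so the effective keystream is 66 db 4f 66 db 4f 66 db 4f 66 db.
byte 0: 61 XOR 66 = 07
byte 1: 31 XOR db = ea
byte 2: 87 XOR 4f = c8
byte 3: af XOR 66 = c9
byte 4: 37 XOR db = ec
byte 5: 5a XOR 4f = 15
byte 6: d8 XOR 66 = be
byte 7: 91 XOR db = 4a
byte 8: 3e XOR 4f = 71
byte 9: 39 XOR 66 = 5f
byte 10: 9b XOR db = 40

07 ea c8 c9 ec 15 be 4a 71 5f 40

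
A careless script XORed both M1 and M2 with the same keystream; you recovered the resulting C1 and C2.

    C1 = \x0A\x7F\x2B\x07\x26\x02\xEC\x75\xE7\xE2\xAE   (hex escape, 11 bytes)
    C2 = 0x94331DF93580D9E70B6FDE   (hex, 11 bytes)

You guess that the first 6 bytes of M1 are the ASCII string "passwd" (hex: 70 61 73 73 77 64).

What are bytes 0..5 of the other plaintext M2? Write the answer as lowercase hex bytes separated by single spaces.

ee 2d 45 8d 64 e6

First, C1 ⊕ C2 = (M1 ⊕ K) ⊕ (M2 ⊕ K) = M1 ⊕ M2, so the key drops out. Then M2 = (M1 ⊕ M2) ⊕ M1 over the first 6 bytes.
byte 0: (0a ^ 94) ^ 70 = 9e ^ 70 = ee
byte 1: (7f ^ 33) ^ 61 = 4c ^ 61 = 2d
byte 2: (2b ^ 1d) ^ 73 = 36 ^ 73 = 45
byte 3: (07 ^ f9) ^ 73 = fe ^ 73 = 8d
byte 4: (26 ^ 35) ^ 77 = 13 ^ 77 = 64
byte 5: (02 ^ 80) ^ 64 = 82 ^ 64 = e6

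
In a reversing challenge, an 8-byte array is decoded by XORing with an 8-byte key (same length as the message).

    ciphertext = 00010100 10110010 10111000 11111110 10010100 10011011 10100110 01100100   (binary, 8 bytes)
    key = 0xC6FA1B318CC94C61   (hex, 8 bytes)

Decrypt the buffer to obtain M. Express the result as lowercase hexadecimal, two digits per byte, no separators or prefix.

d248a3cf1852ea05

byte 0: 14 xor c6 = d2
byte 1: b2 xor fa = 48
byte 2: b8 xor 1b = a3
byte 3: fe xor 31 = cf
byte 4: 94 xor 8c = 18
byte 5: 9b xor c9 = 52
byte 6: a6 xor 4c = ea
byte 7: 64 xor 61 = 05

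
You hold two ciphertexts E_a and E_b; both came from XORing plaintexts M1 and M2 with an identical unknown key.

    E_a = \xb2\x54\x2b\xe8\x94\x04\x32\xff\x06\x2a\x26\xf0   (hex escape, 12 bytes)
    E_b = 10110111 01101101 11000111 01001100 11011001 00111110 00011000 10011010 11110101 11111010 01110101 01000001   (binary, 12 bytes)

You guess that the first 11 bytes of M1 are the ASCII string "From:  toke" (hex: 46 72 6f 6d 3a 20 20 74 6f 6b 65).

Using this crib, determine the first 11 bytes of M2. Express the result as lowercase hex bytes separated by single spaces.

43 4b 83 c9 77 1a 0a 11 9c bb 36

First, E_a ⊕ E_b = (M1 ⊕ K) ⊕ (M2 ⊕ K) = M1 ⊕ M2, so the key drops out. Then M2 = (M1 ⊕ M2) ⊕ M1 over the first 11 bytes.
byte 0: (b2 ⊕ b7) ⊕ 46 = 05 ⊕ 46 = 43
byte 1: (54 ⊕ 6d) ⊕ 72 = 39 ⊕ 72 = 4b
byte 2: (2b ⊕ c7) ⊕ 6f = ec ⊕ 6f = 83
byte 3: (e8 ⊕ 4c) ⊕ 6d = a4 ⊕ 6d = c9
byte 4: (94 ⊕ d9) ⊕ 3a = 4d ⊕ 3a = 77
byte 5: (04 ⊕ 3e) ⊕ 20 = 3a ⊕ 20 = 1a
byte 6: (32 ⊕ 18) ⊕ 20 = 2a ⊕ 20 = 0a
byte 7: (ff ⊕ 9a) ⊕ 74 = 65 ⊕ 74 = 11
byte 8: (06 ⊕ f5) ⊕ 6f = f3 ⊕ 6f = 9c
byte 9: (2a ⊕ fa) ⊕ 6b = d0 ⊕ 6b = bb
byte 10: (26 ⊕ 75) ⊕ 65 = 53 ⊕ 65 = 36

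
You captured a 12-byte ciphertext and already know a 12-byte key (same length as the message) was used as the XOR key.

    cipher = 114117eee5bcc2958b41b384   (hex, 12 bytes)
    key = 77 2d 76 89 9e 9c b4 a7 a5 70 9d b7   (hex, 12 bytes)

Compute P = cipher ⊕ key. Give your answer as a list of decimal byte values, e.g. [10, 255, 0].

11 xor 77 = 66
41 xor 2d = 6c
17 xor 76 = 61
ee xor 89 = 67
e5 xor 9e = 7b
bc xor 9c = 20
c2 xor b4 = 76
95 xor a7 = 32
8b xor a5 = 2e
41 xor 70 = 31
b3 xor 9d = 2e
84 xor b7 = 33

[102, 108, 97, 103, 123, 32, 118, 50, 46, 49, 46, 51]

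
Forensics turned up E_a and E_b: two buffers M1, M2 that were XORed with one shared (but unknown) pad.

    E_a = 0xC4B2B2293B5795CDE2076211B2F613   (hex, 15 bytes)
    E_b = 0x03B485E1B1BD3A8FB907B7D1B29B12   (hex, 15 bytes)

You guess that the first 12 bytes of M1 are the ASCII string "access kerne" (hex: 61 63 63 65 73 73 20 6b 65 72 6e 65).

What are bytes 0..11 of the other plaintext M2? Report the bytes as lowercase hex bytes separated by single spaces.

First, E_a ⊕ E_b = (M1 ⊕ K) ⊕ (M2 ⊕ K) = M1 ⊕ M2, so the key drops out. Then M2 = (M1 ⊕ M2) ⊕ M1 over the first 12 bytes.
byte 0: (c4 ^ 03) ^ 61 = c7 ^ 61 = a6
byte 1: (b2 ^ b4) ^ 63 = 06 ^ 63 = 65
byte 2: (b2 ^ 85) ^ 63 = 37 ^ 63 = 54
byte 3: (29 ^ e1) ^ 65 = c8 ^ 65 = ad
byte 4: (3b ^ b1) ^ 73 = 8a ^ 73 = f9
byte 5: (57 ^ bd) ^ 73 = ea ^ 73 = 99
byte 6: (95 ^ 3a) ^ 20 = af ^ 20 = 8f
byte 7: (cd ^ 8f) ^ 6b = 42 ^ 6b = 29
byte 8: (e2 ^ b9) ^ 65 = 5b ^ 65 = 3e
byte 9: (07 ^ 07) ^ 72 = 00 ^ 72 = 72
byte 10: (62 ^ b7) ^ 6e = d5 ^ 6e = bb
byte 11: (11 ^ d1) ^ 65 = c0 ^ 65 = a5

a6 65 54 ad f9 99 8f 29 3e 72 bb a5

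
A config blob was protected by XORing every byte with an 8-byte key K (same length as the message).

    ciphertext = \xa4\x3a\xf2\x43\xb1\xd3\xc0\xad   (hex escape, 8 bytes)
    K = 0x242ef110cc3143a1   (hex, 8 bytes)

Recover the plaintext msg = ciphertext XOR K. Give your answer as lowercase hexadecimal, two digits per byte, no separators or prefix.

801403537de2830c

XOR is its own inverse, so applying the key byte-wise gives the result directly.
a4 XOR 24 = 80
3a XOR 2e = 14
f2 XOR f1 = 03
43 XOR 10 = 53
b1 XOR cc = 7d
d3 XOR 31 = e2
c0 XOR 43 = 83
ad XOR a1 = 0c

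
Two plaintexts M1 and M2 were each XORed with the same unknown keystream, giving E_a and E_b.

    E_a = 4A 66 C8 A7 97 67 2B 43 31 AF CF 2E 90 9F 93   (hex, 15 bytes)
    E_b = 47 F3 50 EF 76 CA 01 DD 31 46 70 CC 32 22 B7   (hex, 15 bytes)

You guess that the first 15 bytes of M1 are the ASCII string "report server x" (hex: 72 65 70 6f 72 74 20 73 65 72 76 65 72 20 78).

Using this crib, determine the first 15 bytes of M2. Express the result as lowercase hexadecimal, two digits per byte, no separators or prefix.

First, E_a ⊕ E_b = (M1 ⊕ K) ⊕ (M2 ⊕ K) = M1 ⊕ M2, so the key drops out. Then M2 = (M1 ⊕ M2) ⊕ M1 over the first 15 bytes.
byte 0: (4a xor 47) xor 72 = 0d xor 72 = 7f
byte 1: (66 xor f3) xor 65 = 95 xor 65 = f0
byte 2: (c8 xor 50) xor 70 = 98 xor 70 = e8
byte 3: (a7 xor ef) xor 6f = 48 xor 6f = 27
byte 4: (97 xor 76) xor 72 = e1 xor 72 = 93
byte 5: (67 xor ca) xor 74 = ad xor 74 = d9
byte 6: (2b xor 01) xor 20 = 2a xor 20 = 0a
byte 7: (43 xor dd) xor 73 = 9e xor 73 = ed
byte 8: (31 xor 31) xor 65 = 00 xor 65 = 65
byte 9: (af xor 46) xor 72 = e9 xor 72 = 9b
byte 10: (cf xor 70) xor 76 = bf xor 76 = c9
byte 11: (2e xor cc) xor 65 = e2 xor 65 = 87
byte 12: (90 xor 32) xor 72 = a2 xor 72 = d0
byte 13: (9f xor 22) xor 20 = bd xor 20 = 9d
byte 14: (93 xor b7) xor 78 = 24 xor 78 = 5c

7ff0e82793d90aed659bc987d09d5c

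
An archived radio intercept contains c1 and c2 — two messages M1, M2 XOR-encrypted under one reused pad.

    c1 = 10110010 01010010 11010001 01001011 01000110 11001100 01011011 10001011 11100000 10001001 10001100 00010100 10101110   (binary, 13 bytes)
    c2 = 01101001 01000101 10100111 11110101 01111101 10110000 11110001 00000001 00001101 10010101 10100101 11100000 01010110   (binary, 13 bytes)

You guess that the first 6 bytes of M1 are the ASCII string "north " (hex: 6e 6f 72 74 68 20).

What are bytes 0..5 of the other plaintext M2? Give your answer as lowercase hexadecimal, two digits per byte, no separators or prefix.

First, c1 ⊕ c2 = (M1 ⊕ K) ⊕ (M2 ⊕ K) = M1 ⊕ M2, so the key drops out. Then M2 = (M1 ⊕ M2) ⊕ M1 over the first 6 bytes.
byte 0: (b2 xor 69) xor 6e = db xor 6e = b5
byte 1: (52 xor 45) xor 6f = 17 xor 6f = 78
byte 2: (d1 xor a7) xor 72 = 76 xor 72 = 04
byte 3: (4b xor f5) xor 74 = be xor 74 = ca
byte 4: (46 xor 7d) xor 68 = 3b xor 68 = 53
byte 5: (cc xor b0) xor 20 = 7c xor 20 = 5c

b57804ca535c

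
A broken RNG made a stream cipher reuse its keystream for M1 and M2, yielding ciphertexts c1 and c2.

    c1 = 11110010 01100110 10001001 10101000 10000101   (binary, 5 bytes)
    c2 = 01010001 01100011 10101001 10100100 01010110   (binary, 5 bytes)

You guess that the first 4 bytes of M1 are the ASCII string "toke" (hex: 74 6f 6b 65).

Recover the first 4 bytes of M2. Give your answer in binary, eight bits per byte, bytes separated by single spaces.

First, c1 ⊕ c2 = (M1 ⊕ K) ⊕ (M2 ⊕ K) = M1 ⊕ M2, so the key drops out. Then M2 = (M1 ⊕ M2) ⊕ M1 over the first 4 bytes.
byte 0: (f2 ⊕ 51) ⊕ 74 = a3 ⊕ 74 = d7
byte 1: (66 ⊕ 63) ⊕ 6f = 05 ⊕ 6f = 6a
byte 2: (89 ⊕ a9) ⊕ 6b = 20 ⊕ 6b = 4b
byte 3: (a8 ⊕ a4) ⊕ 65 = 0c ⊕ 65 = 69

11010111 01101010 01001011 01101001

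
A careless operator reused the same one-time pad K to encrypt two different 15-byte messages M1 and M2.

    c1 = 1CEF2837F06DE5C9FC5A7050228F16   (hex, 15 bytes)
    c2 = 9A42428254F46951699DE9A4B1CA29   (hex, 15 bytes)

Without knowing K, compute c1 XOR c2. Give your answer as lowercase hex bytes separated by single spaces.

86 ad 6a b5 a4 99 8c 98 95 c7 99 f4 93 45 3f

c1 ⊕ c2 = (M1 ⊕ K) ⊕ (M2 ⊕ K) = M1 ⊕ M2 — the shared key cancels under XOR.
byte 0: 1c ⊕ 9a = 86
byte 1: ef ⊕ 42 = ad
byte 2: 28 ⊕ 42 = 6a
byte 3: 37 ⊕ 82 = b5
byte 4: f0 ⊕ 54 = a4
byte 5: 6d ⊕ f4 = 99
byte 6: e5 ⊕ 69 = 8c
byte 7: c9 ⊕ 51 = 98
byte 8: fc ⊕ 69 = 95
byte 9: 5a ⊕ 9d = c7
byte 10: 70 ⊕ e9 = 99
byte 11: 50 ⊕ a4 = f4
byte 12: 22 ⊕ b1 = 93
byte 13: 8f ⊕ ca = 45
byte 14: 16 ⊕ 29 = 3f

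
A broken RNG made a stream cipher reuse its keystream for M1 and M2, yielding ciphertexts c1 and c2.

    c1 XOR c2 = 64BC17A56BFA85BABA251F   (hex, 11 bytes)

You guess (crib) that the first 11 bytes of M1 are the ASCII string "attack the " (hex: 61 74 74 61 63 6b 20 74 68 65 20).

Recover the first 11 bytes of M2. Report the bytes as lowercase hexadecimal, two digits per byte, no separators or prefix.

05c863c40891a5ced2403f

Since c1 ⊕ c2 = M1 ⊕ M2, XORing with the guessed M1 bytes yields the corresponding M2 bytes: M2 = (c1 ⊕ c2) ⊕ M1.
64 ⊕ 61 = 05
bc ⊕ 74 = c8
17 ⊕ 74 = 63
a5 ⊕ 61 = c4
6b ⊕ 63 = 08
fa ⊕ 6b = 91
85 ⊕ 20 = a5
ba ⊕ 74 = ce
ba ⊕ 68 = d2
25 ⊕ 65 = 40
1f ⊕ 20 = 3f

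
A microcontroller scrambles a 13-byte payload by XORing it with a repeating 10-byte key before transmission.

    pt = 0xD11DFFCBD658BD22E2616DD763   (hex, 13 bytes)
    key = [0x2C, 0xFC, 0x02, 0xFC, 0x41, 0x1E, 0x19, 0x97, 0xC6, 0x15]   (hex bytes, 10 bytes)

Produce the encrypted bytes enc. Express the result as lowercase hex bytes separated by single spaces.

fd e1 fd 37 97 46 a4 b5 24 74 41 2b 61

The 10-byte key repeats, so the effective keystream is 2c fc 02 fc 41 1e 19 97 c6 15 2c fc 02.
byte 0: 11010001 ^ 00101100 = 11111101
byte 1: 00011101 ^ 11111100 = 11100001
byte 2: 11111111 ^ 00000010 = 11111101
byte 3: 11001011 ^ 11111100 = 00110111
byte 4: 11010110 ^ 01000001 = 10010111
byte 5: 01011000 ^ 00011110 = 01000110
byte 6: 10111101 ^ 00011001 = 10100100
byte 7: 00100010 ^ 10010111 = 10110101
byte 8: 11100010 ^ 11000110 = 00100100
byte 9: 01100001 ^ 00010101 = 01110100
byte 10: 01101101 ^ 00101100 = 01000001
byte 11: 11010111 ^ 11111100 = 00101011
byte 12: 01100011 ^ 00000010 = 01100001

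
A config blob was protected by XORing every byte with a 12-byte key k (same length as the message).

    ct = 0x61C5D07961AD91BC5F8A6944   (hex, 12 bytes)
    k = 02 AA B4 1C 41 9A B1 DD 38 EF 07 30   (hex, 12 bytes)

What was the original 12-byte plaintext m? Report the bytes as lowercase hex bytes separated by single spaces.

63 6f 64 65 20 37 20 61 67 65 6e 74

XOR is its own inverse, so applying the key byte-wise gives the result directly.
61 xor 02 = 63
c5 xor aa = 6f
d0 xor b4 = 64
79 xor 1c = 65
61 xor 41 = 20
ad xor 9a = 37
91 xor b1 = 20
bc xor dd = 61
5f xor 38 = 67
8a xor ef = 65
69 xor 07 = 6e
44 xor 30 = 74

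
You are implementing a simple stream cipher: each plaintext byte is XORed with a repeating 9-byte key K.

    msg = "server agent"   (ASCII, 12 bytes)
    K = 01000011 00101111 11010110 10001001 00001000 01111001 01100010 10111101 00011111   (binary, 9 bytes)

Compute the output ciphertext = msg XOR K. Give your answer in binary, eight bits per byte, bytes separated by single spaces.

00110000 01001010 10100100 11111111 01101101 00001011 01000010 11011100 01111000 00100110 01000001 10100010

The 9-byte key repeats, so the effective keystream is 43 2f d6 89 08 79 62 bd 1f 43 2f d6.
byte 0: 115 XOR  67 =  48
byte 1: 101 XOR  47 =  74
byte 2: 114 XOR 214 = 164
byte 3: 118 XOR 137 = 255
byte 4: 101 XOR   8 = 109
byte 5: 114 XOR 121 =  11
byte 6:  32 XOR  98 =  66
byte 7:  97 XOR 189 = 220
byte 8: 103 XOR  31 = 120
byte 9: 101 XOR  67 =  38
byte 10: 110 XOR  47 =  65
byte 11: 116 XOR 214 = 162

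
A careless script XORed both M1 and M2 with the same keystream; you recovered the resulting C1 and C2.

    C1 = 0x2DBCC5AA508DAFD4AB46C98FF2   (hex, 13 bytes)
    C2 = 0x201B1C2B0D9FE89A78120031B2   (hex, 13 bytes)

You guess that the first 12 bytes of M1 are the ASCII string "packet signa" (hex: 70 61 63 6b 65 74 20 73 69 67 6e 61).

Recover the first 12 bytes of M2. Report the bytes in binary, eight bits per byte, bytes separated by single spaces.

01111101 11000110 10111010 11101010 00111000 01100110 01100111 00111101 10111010 00110011 10100111 11011111

First, C1 ⊕ C2 = (M1 ⊕ K) ⊕ (M2 ⊕ K) = M1 ⊕ M2, so the key drops out. Then M2 = (M1 ⊕ M2) ⊕ M1 over the first 12 bytes.
byte 0: (2d ⊕ 20) ⊕ 70 = 0d ⊕ 70 = 7d
byte 1: (bc ⊕ 1b) ⊕ 61 = a7 ⊕ 61 = c6
byte 2: (c5 ⊕ 1c) ⊕ 63 = d9 ⊕ 63 = ba
byte 3: (aa ⊕ 2b) ⊕ 6b = 81 ⊕ 6b = ea
byte 4: (50 ⊕ 0d) ⊕ 65 = 5d ⊕ 65 = 38
byte 5: (8d ⊕ 9f) ⊕ 74 = 12 ⊕ 74 = 66
byte 6: (af ⊕ e8) ⊕ 20 = 47 ⊕ 20 = 67
byte 7: (d4 ⊕ 9a) ⊕ 73 = 4e ⊕ 73 = 3d
byte 8: (ab ⊕ 78) ⊕ 69 = d3 ⊕ 69 = ba
byte 9: (46 ⊕ 12) ⊕ 67 = 54 ⊕ 67 = 33
byte 10: (c9 ⊕ 00) ⊕ 6e = c9 ⊕ 6e = a7
byte 11: (8f ⊕ 31) ⊕ 61 = be ⊕ 61 = df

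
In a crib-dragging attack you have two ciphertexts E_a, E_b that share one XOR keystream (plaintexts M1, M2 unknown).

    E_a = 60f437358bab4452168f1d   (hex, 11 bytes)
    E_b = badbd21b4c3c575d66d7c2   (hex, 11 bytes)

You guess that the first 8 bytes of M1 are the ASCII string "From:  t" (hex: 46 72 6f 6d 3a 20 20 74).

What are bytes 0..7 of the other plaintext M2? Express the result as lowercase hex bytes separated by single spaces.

9c 5d 8a 43 fd b7 33 7b

First, E_a ⊕ E_b = (M1 ⊕ K) ⊕ (M2 ⊕ K) = M1 ⊕ M2, so the key drops out. Then M2 = (M1 ⊕ M2) ⊕ M1 over the first 8 bytes.
byte 0: (60 ^ ba) ^ 46 = da ^ 46 = 9c
byte 1: (f4 ^ db) ^ 72 = 2f ^ 72 = 5d
byte 2: (37 ^ d2) ^ 6f = e5 ^ 6f = 8a
byte 3: (35 ^ 1b) ^ 6d = 2e ^ 6d = 43
byte 4: (8b ^ 4c) ^ 3a = c7 ^ 3a = fd
byte 5: (ab ^ 3c) ^ 20 = 97 ^ 20 = b7
byte 6: (44 ^ 57) ^ 20 = 13 ^ 20 = 33
byte 7: (52 ^ 5d) ^ 74 = 0f ^ 74 = 7b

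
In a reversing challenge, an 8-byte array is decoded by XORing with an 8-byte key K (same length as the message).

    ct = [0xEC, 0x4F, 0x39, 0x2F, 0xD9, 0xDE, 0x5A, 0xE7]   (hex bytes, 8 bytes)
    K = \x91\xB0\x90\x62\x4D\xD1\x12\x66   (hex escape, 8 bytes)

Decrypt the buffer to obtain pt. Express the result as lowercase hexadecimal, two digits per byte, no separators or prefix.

7dffa94d940f4881

XOR is its own inverse, so applying the key byte-wise gives the result directly.
byte 0: 236 ^ 145 = 125
byte 1:  79 ^ 176 = 255
byte 2:  57 ^ 144 = 169
byte 3:  47 ^  98 =  77
byte 4: 217 ^  77 = 148
byte 5: 222 ^ 209 =  15
byte 6:  90 ^  18 =  72
byte 7: 231 ^ 102 = 129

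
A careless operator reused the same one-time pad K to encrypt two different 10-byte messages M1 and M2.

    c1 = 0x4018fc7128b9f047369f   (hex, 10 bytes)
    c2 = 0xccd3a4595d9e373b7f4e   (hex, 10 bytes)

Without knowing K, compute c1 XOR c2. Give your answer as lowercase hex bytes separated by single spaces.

c1 ⊕ c2 = (M1 ⊕ K) ⊕ (M2 ⊕ K) = M1 ⊕ M2 — the shared key cancels under XOR.
byte 0: 40 ^ cc = 8c
byte 1: 18 ^ d3 = cb
byte 2: fc ^ a4 = 58
byte 3: 71 ^ 59 = 28
byte 4: 28 ^ 5d = 75
byte 5: b9 ^ 9e = 27
byte 6: f0 ^ 37 = c7
byte 7: 47 ^ 3b = 7c
byte 8: 36 ^ 7f = 49
byte 9: 9f ^ 4e = d1

8c cb 58 28 75 27 c7 7c 49 d1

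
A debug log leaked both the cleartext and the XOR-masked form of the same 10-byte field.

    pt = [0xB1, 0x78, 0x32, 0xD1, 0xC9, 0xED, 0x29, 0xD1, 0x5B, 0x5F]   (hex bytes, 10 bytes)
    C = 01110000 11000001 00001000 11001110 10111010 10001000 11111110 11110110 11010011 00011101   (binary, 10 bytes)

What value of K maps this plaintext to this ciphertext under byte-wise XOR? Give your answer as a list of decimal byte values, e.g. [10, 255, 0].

Since C = pt ⊕ K, XORing both sides with pt gives K = pt ⊕ C.
b1 XOR 70 = c1
78 XOR c1 = b9
32 XOR 08 = 3a
d1 XOR ce = 1f
c9 XOR ba = 73
ed XOR 88 = 65
29 XOR fe = d7
d1 XOR f6 = 27
5b XOR d3 = 88
5f XOR 1d = 42

[193, 185, 58, 31, 115, 101, 215, 39, 136, 66]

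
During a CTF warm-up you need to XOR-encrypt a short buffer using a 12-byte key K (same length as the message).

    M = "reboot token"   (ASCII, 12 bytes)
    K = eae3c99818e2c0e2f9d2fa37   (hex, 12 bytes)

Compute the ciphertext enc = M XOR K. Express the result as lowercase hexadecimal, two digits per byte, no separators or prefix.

9886abf77796e09696b99f59

XOR is its own inverse, so applying the key byte-wise gives the result directly.
byte 0: 01110010 ^ 11101010 = 10011000
byte 1: 01100101 ^ 11100011 = 10000110
byte 2: 01100010 ^ 11001001 = 10101011
byte 3: 01101111 ^ 10011000 = 11110111
byte 4: 01101111 ^ 00011000 = 01110111
byte 5: 01110100 ^ 11100010 = 10010110
byte 6: 00100000 ^ 11000000 = 11100000
byte 7: 01110100 ^ 11100010 = 10010110
byte 8: 01101111 ^ 11111001 = 10010110
byte 9: 01101011 ^ 11010010 = 10111001
byte 10: 01100101 ^ 11111010 = 10011111
byte 11: 01101110 ^ 00110111 = 01011001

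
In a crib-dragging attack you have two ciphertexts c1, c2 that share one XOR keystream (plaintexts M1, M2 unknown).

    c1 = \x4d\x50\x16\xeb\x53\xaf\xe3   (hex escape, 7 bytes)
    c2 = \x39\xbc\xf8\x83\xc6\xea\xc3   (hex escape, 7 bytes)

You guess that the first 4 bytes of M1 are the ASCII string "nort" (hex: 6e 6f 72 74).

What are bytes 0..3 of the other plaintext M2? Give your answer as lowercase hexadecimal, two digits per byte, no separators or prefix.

1a839c1c

First, c1 ⊕ c2 = (M1 ⊕ K) ⊕ (M2 ⊕ K) = M1 ⊕ M2, so the key drops out. Then M2 = (M1 ⊕ M2) ⊕ M1 over the first 4 bytes.
byte 0: (4d ^ 39) ^ 6e = 74 ^ 6e = 1a
byte 1: (50 ^ bc) ^ 6f = ec ^ 6f = 83
byte 2: (16 ^ f8) ^ 72 = ee ^ 72 = 9c
byte 3: (eb ^ 83) ^ 74 = 68 ^ 74 = 1c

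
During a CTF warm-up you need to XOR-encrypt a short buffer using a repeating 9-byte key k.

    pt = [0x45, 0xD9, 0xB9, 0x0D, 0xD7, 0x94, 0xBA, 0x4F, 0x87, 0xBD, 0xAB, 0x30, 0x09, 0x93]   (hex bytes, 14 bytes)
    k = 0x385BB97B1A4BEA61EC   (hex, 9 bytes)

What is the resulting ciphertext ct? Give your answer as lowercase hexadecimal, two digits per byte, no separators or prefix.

7d820076cddf502e6b85f0897289

The 9-byte key repeats, so the effective keystream is 38 5b b9 7b 1a 4b ea 61 ec 38 5b b9 7b 1a.
byte 0: 01000101 ⊕ 00111000 = 01111101
byte 1: 11011001 ⊕ 01011011 = 10000010
byte 2: 10111001 ⊕ 10111001 = 00000000
byte 3: 00001101 ⊕ 01111011 = 01110110
byte 4: 11010111 ⊕ 00011010 = 11001101
byte 5: 10010100 ⊕ 01001011 = 11011111
byte 6: 10111010 ⊕ 11101010 = 01010000
byte 7: 01001111 ⊕ 01100001 = 00101110
byte 8: 10000111 ⊕ 11101100 = 01101011
byte 9: 10111101 ⊕ 00111000 = 10000101
byte 10: 10101011 ⊕ 01011011 = 11110000
byte 11: 00110000 ⊕ 10111001 = 10001001
byte 12: 00001001 ⊕ 01111011 = 01110010
byte 13: 10010011 ⊕ 00011010 = 10001001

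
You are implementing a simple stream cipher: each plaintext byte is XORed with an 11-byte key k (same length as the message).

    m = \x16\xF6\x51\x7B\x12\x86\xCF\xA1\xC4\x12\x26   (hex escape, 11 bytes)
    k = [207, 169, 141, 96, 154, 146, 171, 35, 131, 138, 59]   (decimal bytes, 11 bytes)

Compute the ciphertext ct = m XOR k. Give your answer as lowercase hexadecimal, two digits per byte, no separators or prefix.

byte 0: 16 xor cf = d9
byte 1: f6 xor a9 = 5f
byte 2: 51 xor 8d = dc
byte 3: 7b xor 60 = 1b
byte 4: 12 xor 9a = 88
byte 5: 86 xor 92 = 14
byte 6: cf xor ab = 64
byte 7: a1 xor 23 = 82
byte 8: c4 xor 83 = 47
byte 9: 12 xor 8a = 98
byte 10: 26 xor 3b = 1d

d95fdc1b8814648247981d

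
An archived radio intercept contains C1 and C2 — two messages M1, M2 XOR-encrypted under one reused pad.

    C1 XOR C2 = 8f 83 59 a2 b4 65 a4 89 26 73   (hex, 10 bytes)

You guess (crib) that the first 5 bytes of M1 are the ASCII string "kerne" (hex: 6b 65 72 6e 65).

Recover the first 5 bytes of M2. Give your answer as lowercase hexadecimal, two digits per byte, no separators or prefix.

e4e62bccd1

Since C1 ⊕ C2 = M1 ⊕ M2, XORing with the guessed M1 bytes yields the corresponding M2 bytes: M2 = (C1 ⊕ C2) ⊕ M1.
8f XOR 6b = e4
83 XOR 65 = e6
59 XOR 72 = 2b
a2 XOR 6e = cc
b4 XOR 65 = d1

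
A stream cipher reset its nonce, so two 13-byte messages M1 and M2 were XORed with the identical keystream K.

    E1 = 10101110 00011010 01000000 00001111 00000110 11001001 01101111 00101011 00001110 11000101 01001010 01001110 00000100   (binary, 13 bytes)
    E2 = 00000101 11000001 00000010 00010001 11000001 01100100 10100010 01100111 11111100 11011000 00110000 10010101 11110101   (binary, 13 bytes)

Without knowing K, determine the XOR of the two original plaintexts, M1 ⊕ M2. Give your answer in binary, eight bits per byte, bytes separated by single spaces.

10101011 11011011 01000010 00011110 11000111 10101101 11001101 01001100 11110010 00011101 01111010 11011011 11110001

E1 ⊕ E2 = (M1 ⊕ K) ⊕ (M2 ⊕ K) = M1 ⊕ M2 — the shared key cancels under XOR.
byte 0: ae XOR 05 = ab
byte 1: 1a XOR c1 = db
byte 2: 40 XOR 02 = 42
byte 3: 0f XOR 11 = 1e
byte 4: 06 XOR c1 = c7
byte 5: c9 XOR 64 = ad
byte 6: 6f XOR a2 = cd
byte 7: 2b XOR 67 = 4c
byte 8: 0e XOR fc = f2
byte 9: c5 XOR d8 = 1d
byte 10: 4a XOR 30 = 7a
byte 11: 4e XOR 95 = db
byte 12: 04 XOR f5 = f1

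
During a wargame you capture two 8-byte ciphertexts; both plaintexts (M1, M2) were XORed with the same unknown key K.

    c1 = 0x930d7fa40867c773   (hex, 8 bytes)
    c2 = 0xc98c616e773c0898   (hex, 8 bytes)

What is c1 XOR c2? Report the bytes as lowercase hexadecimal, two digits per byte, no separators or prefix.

5a811eca7f5bcfeb

c1 ⊕ c2 = (M1 ⊕ K) ⊕ (M2 ⊕ K) = M1 ⊕ M2 — the shared key cancels under XOR.
93 ^ c9 = 5a
0d ^ 8c = 81
7f ^ 61 = 1e
a4 ^ 6e = ca
08 ^ 77 = 7f
67 ^ 3c = 5b
c7 ^ 08 = cf
73 ^ 98 = eb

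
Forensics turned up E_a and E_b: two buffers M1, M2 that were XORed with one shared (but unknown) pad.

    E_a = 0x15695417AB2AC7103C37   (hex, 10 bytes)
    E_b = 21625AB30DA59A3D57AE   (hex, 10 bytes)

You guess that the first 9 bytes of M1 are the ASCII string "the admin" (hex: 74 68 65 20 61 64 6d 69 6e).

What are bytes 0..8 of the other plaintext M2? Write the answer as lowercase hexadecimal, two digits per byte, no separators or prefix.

First, E_a ⊕ E_b = (M1 ⊕ K) ⊕ (M2 ⊕ K) = M1 ⊕ M2, so the key drops out. Then M2 = (M1 ⊕ M2) ⊕ M1 over the first 9 bytes.
byte 0: (15 ⊕ 21) ⊕ 74 = 34 ⊕ 74 = 40
byte 1: (69 ⊕ 62) ⊕ 68 = 0b ⊕ 68 = 63
byte 2: (54 ⊕ 5a) ⊕ 65 = 0e ⊕ 65 = 6b
byte 3: (17 ⊕ b3) ⊕ 20 = a4 ⊕ 20 = 84
byte 4: (ab ⊕ 0d) ⊕ 61 = a6 ⊕ 61 = c7
byte 5: (2a ⊕ a5) ⊕ 64 = 8f ⊕ 64 = eb
byte 6: (c7 ⊕ 9a) ⊕ 6d = 5d ⊕ 6d = 30
byte 7: (10 ⊕ 3d) ⊕ 69 = 2d ⊕ 69 = 44
byte 8: (3c ⊕ 57) ⊕ 6e = 6b ⊕ 6e = 05

40636b84c7eb304405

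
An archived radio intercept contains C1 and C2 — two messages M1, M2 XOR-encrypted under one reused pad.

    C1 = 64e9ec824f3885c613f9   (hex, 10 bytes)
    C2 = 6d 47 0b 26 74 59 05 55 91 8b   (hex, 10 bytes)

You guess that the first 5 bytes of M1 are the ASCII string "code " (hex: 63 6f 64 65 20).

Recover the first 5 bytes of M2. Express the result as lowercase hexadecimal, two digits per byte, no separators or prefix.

First, C1 ⊕ C2 = (M1 ⊕ K) ⊕ (M2 ⊕ K) = M1 ⊕ M2, so the key drops out. Then M2 = (M1 ⊕ M2) ⊕ M1 over the first 5 bytes.
byte 0: (64 ^ 6d) ^ 63 = 09 ^ 63 = 6a
byte 1: (e9 ^ 47) ^ 6f = ae ^ 6f = c1
byte 2: (ec ^ 0b) ^ 64 = e7 ^ 64 = 83
byte 3: (82 ^ 26) ^ 65 = a4 ^ 65 = c1
byte 4: (4f ^ 74) ^ 20 = 3b ^ 20 = 1b

6ac183c11b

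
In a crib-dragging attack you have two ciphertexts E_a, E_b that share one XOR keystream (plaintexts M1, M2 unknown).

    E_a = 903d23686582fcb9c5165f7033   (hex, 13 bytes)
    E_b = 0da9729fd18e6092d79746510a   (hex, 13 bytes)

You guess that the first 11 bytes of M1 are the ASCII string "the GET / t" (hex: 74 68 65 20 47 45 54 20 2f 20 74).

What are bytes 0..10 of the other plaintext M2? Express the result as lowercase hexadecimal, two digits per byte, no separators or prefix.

First, E_a ⊕ E_b = (M1 ⊕ K) ⊕ (M2 ⊕ K) = M1 ⊕ M2, so the key drops out. Then M2 = (M1 ⊕ M2) ⊕ M1 over the first 11 bytes.
byte 0: (90 ^ 0d) ^ 74 = 9d ^ 74 = e9
byte 1: (3d ^ a9) ^ 68 = 94 ^ 68 = fc
byte 2: (23 ^ 72) ^ 65 = 51 ^ 65 = 34
byte 3: (68 ^ 9f) ^ 20 = f7 ^ 20 = d7
byte 4: (65 ^ d1) ^ 47 = b4 ^ 47 = f3
byte 5: (82 ^ 8e) ^ 45 = 0c ^ 45 = 49
byte 6: (fc ^ 60) ^ 54 = 9c ^ 54 = c8
byte 7: (b9 ^ 92) ^ 20 = 2b ^ 20 = 0b
byte 8: (c5 ^ d7) ^ 2f = 12 ^ 2f = 3d
byte 9: (16 ^ 97) ^ 20 = 81 ^ 20 = a1
byte 10: (5f ^ 46) ^ 74 = 19 ^ 74 = 6d

e9fc34d7f349c80b3da16d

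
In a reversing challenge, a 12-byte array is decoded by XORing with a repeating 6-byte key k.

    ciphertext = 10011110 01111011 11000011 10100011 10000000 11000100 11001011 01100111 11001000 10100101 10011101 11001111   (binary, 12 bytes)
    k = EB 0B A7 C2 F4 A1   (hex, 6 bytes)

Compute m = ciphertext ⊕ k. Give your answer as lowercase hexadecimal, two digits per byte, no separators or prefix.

757064617465206c6f67696e

The 6-byte key repeats, so the effective keystream is eb 0b a7 c2 f4 a1 eb 0b a7 c2 f4 a1.
byte 0: 158 ⊕ 235 = 117
byte 1: 123 ⊕  11 = 112
byte 2: 195 ⊕ 167 = 100
byte 3: 163 ⊕ 194 =  97
byte 4: 128 ⊕ 244 = 116
byte 5: 196 ⊕ 161 = 101
byte 6: 203 ⊕ 235 =  32
byte 7: 103 ⊕  11 = 108
byte 8: 200 ⊕ 167 = 111
byte 9: 165 ⊕ 194 = 103
byte 10: 157 ⊕ 244 = 105
byte 11: 207 ⊕ 161 = 110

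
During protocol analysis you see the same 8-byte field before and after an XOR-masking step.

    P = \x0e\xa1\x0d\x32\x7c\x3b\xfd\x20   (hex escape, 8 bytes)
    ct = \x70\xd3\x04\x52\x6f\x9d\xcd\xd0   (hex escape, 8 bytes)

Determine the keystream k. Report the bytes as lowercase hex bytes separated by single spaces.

Since ct = P ⊕ k, XORing both sides with P gives k = P ⊕ ct.
0e ^ 70 = 7e
a1 ^ d3 = 72
0d ^ 04 = 09
32 ^ 52 = 60
7c ^ 6f = 13
3b ^ 9d = a6
fd ^ cd = 30
20 ^ d0 = f0

7e 72 09 60 13 a6 30 f0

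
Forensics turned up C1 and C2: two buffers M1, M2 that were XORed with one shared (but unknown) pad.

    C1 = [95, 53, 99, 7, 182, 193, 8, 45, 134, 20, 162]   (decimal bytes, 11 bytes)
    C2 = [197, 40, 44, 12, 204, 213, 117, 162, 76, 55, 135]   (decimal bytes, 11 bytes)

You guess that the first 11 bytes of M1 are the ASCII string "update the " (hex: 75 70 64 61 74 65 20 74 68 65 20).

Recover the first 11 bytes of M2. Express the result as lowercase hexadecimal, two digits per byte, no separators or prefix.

ef6d2b6a0e715dfba24605

First, C1 ⊕ C2 = (M1 ⊕ K) ⊕ (M2 ⊕ K) = M1 ⊕ M2, so the key drops out. Then M2 = (M1 ⊕ M2) ⊕ M1 over the first 11 bytes.
byte 0: (5f ⊕ c5) ⊕ 75 = 9a ⊕ 75 = ef
byte 1: (35 ⊕ 28) ⊕ 70 = 1d ⊕ 70 = 6d
byte 2: (63 ⊕ 2c) ⊕ 64 = 4f ⊕ 64 = 2b
byte 3: (07 ⊕ 0c) ⊕ 61 = 0b ⊕ 61 = 6a
byte 4: (b6 ⊕ cc) ⊕ 74 = 7a ⊕ 74 = 0e
byte 5: (c1 ⊕ d5) ⊕ 65 = 14 ⊕ 65 = 71
byte 6: (08 ⊕ 75) ⊕ 20 = 7d ⊕ 20 = 5d
byte 7: (2d ⊕ a2) ⊕ 74 = 8f ⊕ 74 = fb
byte 8: (86 ⊕ 4c) ⊕ 68 = ca ⊕ 68 = a2
byte 9: (14 ⊕ 37) ⊕ 65 = 23 ⊕ 65 = 46
byte 10: (a2 ⊕ 87) ⊕ 20 = 25 ⊕ 20 = 05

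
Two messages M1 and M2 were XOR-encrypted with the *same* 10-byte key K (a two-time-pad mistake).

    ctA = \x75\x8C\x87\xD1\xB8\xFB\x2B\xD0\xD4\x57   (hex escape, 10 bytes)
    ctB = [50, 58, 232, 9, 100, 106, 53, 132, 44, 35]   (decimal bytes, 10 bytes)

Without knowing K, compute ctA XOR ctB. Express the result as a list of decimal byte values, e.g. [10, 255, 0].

ctA ⊕ ctB = (M1 ⊕ K) ⊕ (M2 ⊕ K) = M1 ⊕ M2 — the shared key cancels under XOR.
75 ⊕ 32 = 47
8c ⊕ 3a = b6
87 ⊕ e8 = 6f
d1 ⊕ 09 = d8
b8 ⊕ 64 = dc
fb ⊕ 6a = 91
2b ⊕ 35 = 1e
d0 ⊕ 84 = 54
d4 ⊕ 2c = f8
57 ⊕ 23 = 74

[71, 182, 111, 216, 220, 145, 30, 84, 248, 116]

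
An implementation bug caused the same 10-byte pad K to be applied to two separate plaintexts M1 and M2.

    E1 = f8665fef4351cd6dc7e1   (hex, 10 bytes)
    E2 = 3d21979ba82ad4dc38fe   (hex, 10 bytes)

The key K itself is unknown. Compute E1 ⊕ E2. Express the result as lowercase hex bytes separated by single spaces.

E1 ⊕ E2 = (M1 ⊕ K) ⊕ (M2 ⊕ K) = M1 ⊕ M2 — the shared key cancels under XOR.
byte 0: f8 ⊕ 3d = c5
byte 1: 66 ⊕ 21 = 47
byte 2: 5f ⊕ 97 = c8
byte 3: ef ⊕ 9b = 74
byte 4: 43 ⊕ a8 = eb
byte 5: 51 ⊕ 2a = 7b
byte 6: cd ⊕ d4 = 19
byte 7: 6d ⊕ dc = b1
byte 8: c7 ⊕ 38 = ff
byte 9: e1 ⊕ fe = 1f

c5 47 c8 74 eb 7b 19 b1 ff 1f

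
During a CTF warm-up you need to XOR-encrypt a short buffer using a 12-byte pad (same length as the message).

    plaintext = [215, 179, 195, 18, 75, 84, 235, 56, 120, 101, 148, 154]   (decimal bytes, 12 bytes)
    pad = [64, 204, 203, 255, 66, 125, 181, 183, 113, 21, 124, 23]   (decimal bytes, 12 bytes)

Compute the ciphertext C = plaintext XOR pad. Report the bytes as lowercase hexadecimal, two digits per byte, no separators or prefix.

977f08ed09295e8f0970e88d

d7 xor 40 = 97
b3 xor cc = 7f
c3 xor cb = 08
12 xor ff = ed
4b xor 42 = 09
54 xor 7d = 29
eb xor b5 = 5e
38 xor b7 = 8f
78 xor 71 = 09
65 xor 15 = 70
94 xor 7c = e8
9a xor 17 = 8d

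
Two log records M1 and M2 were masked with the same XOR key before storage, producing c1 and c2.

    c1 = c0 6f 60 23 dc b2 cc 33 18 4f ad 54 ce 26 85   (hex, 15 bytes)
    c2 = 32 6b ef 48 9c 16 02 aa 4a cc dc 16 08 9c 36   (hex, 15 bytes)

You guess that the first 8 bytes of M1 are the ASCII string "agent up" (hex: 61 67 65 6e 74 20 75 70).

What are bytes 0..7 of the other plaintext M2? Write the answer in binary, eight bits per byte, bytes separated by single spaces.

First, c1 ⊕ c2 = (M1 ⊕ K) ⊕ (M2 ⊕ K) = M1 ⊕ M2, so the key drops out. Then M2 = (M1 ⊕ M2) ⊕ M1 over the first 8 bytes.
byte 0: (c0 XOR 32) XOR 61 = f2 XOR 61 = 93
byte 1: (6f XOR 6b) XOR 67 = 04 XOR 67 = 63
byte 2: (60 XOR ef) XOR 65 = 8f XOR 65 = ea
byte 3: (23 XOR 48) XOR 6e = 6b XOR 6e = 05
byte 4: (dc XOR 9c) XOR 74 = 40 XOR 74 = 34
byte 5: (b2 XOR 16) XOR 20 = a4 XOR 20 = 84
byte 6: (cc XOR 02) XOR 75 = ce XOR 75 = bb
byte 7: (33 XOR aa) XOR 70 = 99 XOR 70 = e9

10010011 01100011 11101010 00000101 00110100 10000100 10111011 11101001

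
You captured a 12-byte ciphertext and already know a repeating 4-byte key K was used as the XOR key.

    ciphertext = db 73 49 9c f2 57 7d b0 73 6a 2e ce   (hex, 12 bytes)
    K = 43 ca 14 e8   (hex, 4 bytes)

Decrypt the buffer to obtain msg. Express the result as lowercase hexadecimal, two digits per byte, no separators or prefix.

98b95d74b19d695830a03a26

The 4-byte key repeats, so the effective keystream is 43 ca 14 e8 43 ca 14 e8 43 ca 14 e8.
byte 0: 219 ^  67 = 152
byte 1: 115 ^ 202 = 185
byte 2:  73 ^  20 =  93
byte 3: 156 ^ 232 = 116
byte 4: 242 ^  67 = 177
byte 5:  87 ^ 202 = 157
byte 6: 125 ^  20 = 105
byte 7: 176 ^ 232 =  88
byte 8: 115 ^  67 =  48
byte 9: 106 ^ 202 = 160
byte 10:  46 ^  20 =  58
byte 11: 206 ^ 232 =  38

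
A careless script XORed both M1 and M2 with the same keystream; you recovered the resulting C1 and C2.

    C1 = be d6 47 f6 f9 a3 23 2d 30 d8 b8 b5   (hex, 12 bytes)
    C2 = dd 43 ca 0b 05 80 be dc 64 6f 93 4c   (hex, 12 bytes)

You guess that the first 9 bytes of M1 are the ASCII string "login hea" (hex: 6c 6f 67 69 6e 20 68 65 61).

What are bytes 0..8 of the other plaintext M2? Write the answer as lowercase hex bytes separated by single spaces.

0f fa ea 94 92 03 f5 94 35

First, C1 ⊕ C2 = (M1 ⊕ K) ⊕ (M2 ⊕ K) = M1 ⊕ M2, so the key drops out. Then M2 = (M1 ⊕ M2) ⊕ M1 over the first 9 bytes.
byte 0: (be XOR dd) XOR 6c = 63 XOR 6c = 0f
byte 1: (d6 XOR 43) XOR 6f = 95 XOR 6f = fa
byte 2: (47 XOR ca) XOR 67 = 8d XOR 67 = ea
byte 3: (f6 XOR 0b) XOR 69 = fd XOR 69 = 94
byte 4: (f9 XOR 05) XOR 6e = fc XOR 6e = 92
byte 5: (a3 XOR 80) XOR 20 = 23 XOR 20 = 03
byte 6: (23 XOR be) XOR 68 = 9d XOR 68 = f5
byte 7: (2d XOR dc) XOR 65 = f1 XOR 65 = 94
byte 8: (30 XOR 64) XOR 61 = 54 XOR 61 = 35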